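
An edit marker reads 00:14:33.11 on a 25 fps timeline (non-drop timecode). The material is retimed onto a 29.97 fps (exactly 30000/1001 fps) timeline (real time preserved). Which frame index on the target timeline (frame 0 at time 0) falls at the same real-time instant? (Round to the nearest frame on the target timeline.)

frame 26177

Source frame index: (0×3600 + 14×60 + 33) × 25 + 11 = 21836.
Real time: 21836 / (25) = 21836/25 s.
Target frame: (21836/25) × (30000/1001) = 26203200/1001 ≈ 26177.023 → 26177.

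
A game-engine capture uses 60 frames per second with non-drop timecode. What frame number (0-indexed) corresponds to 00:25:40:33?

Total seconds to the label: (0 × 3600 + 25 × 60 + 40) = 1540.
Frame index = 1540 × 60 + 33 = 92433.

frame 92433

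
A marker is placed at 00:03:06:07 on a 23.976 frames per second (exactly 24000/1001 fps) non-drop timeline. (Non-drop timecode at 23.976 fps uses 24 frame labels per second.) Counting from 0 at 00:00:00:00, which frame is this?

Total seconds to the label: (0 × 3600 + 3 × 60 + 6) = 186.
Frame index = 186 × 24 + 7 = 4471.

frame 4471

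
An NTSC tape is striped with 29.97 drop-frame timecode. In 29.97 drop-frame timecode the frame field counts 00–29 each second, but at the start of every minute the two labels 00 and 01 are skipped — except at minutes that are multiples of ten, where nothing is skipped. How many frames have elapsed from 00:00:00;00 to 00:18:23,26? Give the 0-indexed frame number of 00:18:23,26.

Complete 10-minute blocks: 1, each 17982 frames → 17982.
Remaining 8 whole minutes in the current block: 1800 + 7 × 1798 = 14386 frames.
Within the current minute: 23 × 30 + 26 − 2 = 714 (labels ;00/;01 skipped at this minute). Total = 17982 + 14386 + 714 = 33082.

33082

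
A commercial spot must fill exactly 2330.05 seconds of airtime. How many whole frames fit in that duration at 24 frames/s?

Frames = 2330.05 × 24 = 279606/5 ≈ 55921.2000.
Complete frames: 55921.

55921 frames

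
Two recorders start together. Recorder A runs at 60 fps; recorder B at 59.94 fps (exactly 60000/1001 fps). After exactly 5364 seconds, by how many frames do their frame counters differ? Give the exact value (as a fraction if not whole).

A emits 60 × 5364 = 321840 frames; B emits 60000/1001 × 5364 = 321840000/1001.
Difference = 321840/1001 frames (≈ 321.5185); B is behind A.

321840/1001 frames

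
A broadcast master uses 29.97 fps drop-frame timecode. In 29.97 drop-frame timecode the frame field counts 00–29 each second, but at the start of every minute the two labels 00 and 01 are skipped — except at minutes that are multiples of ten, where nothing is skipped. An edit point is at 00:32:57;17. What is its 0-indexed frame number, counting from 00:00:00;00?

59269

Complete 10-minute blocks: 3, each 17982 frames → 53946.
Remaining 2 whole minutes in the current block: 1800 + 1 × 1798 = 3598 frames.
Within the current minute: 57 × 30 + 17 − 2 = 1725 (labels ;00/;01 skipped at this minute). Total = 53946 + 3598 + 1725 = 59269.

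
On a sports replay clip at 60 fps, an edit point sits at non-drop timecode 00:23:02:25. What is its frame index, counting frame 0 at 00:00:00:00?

Total seconds to the label: (0 × 3600 + 23 × 60 + 2) = 1382.
Frame index = 1382 × 60 + 25 = 82945.

82945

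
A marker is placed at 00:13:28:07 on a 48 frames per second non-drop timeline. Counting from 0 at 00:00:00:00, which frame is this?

Total seconds to the label: (0 × 3600 + 13 × 60 + 28) = 808.
Frame index = 808 × 48 + 7 = 38791.

38791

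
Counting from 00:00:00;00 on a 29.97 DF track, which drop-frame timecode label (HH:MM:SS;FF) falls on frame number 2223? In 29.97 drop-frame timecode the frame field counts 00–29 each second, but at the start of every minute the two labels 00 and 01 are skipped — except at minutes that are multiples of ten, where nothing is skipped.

00:01:14;05

Ten DF minutes hold 17982 frames, so frame 2223 lies in block 0 (frames 0–17981) with 2223 frames into that block.
The block's first minute is 1800 frames and the rest 1798 each; 2223 frames reaches minute 1, so 0 × 18 + 1 × 2 = 2 labels have been skipped so far.
Adding those back, label number 2223 + 2 = 2225 at 30 labels/s is 74 s + 5 f = 0 h 1 min 14 s frame 5, i.e. 00:01:14;05.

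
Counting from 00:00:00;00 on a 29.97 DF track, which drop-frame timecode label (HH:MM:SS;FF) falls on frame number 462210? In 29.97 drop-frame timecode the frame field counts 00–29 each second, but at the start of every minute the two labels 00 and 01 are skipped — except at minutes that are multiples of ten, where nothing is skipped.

Ten DF minutes hold 17982 frames, so frame 462210 lies in block 25 (frames 449550–467531) with 12660 frames into that block.
The block's first minute is 1800 frames and the rest 1798 each; 12660 frames reaches minute 7, so 25 × 18 + 7 × 2 = 464 labels have been skipped so far.
Adding those back, label number 462210 + 464 = 462674 at 30 labels/s is 15422 s + 14 f = 4 h 17 min 2 s frame 14, i.e. 04:17:02;14.

04:17:02;14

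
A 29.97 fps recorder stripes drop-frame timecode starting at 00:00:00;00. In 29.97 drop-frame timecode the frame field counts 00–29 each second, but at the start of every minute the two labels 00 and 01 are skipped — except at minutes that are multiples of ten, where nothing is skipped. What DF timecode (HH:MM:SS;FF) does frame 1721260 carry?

15:57:12;24

Each 10-minute DF block holds 10 × 60 × 30 − 9 × 2 = 17982 frames. 1721260 ÷ 17982 → 95 full blocks, remainder 12970.
Within the partial block the first minute is 1800 frames and each further minute 1798, so 7 further minute boundaries passed. Total skipped labels = 18 × 95 + 2 × 7 = 1724.
Non-drop label index = 1721260 + 1724 = 1722984; at 30 labels/s that is 15:57:12:24, i.e. DF 15:57:12;24.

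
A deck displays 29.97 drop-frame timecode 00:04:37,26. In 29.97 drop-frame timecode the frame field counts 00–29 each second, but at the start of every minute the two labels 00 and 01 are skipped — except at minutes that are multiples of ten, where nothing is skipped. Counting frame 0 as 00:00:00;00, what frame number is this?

8328

As if non-drop at 30 labels/s: (0 × 3600 + 4 × 60 + 37) × 30 + 26 = 8336.
Minute boundaries passed: 4; those not divisible by 10: 4 − 0 = 4; dropped labels = 2 × 4 = 8.
Actual frame index = 8336 − 8 = 8328.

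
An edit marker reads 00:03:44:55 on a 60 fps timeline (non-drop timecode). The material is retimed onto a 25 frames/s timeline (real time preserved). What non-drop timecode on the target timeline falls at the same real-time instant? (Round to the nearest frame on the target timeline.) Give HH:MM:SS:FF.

Source frame index: (0×3600 + 3×60 + 44) × 60 + 55 = 13495.
Real time: 13495 / (60) = 2699/12 s.
Target frame: (2699/12) × (25) = 67475/12 ≈ 5622.917 → 5623.
At 25 labels/s: frame 5623 → 00:03:44:23.

00:03:44:23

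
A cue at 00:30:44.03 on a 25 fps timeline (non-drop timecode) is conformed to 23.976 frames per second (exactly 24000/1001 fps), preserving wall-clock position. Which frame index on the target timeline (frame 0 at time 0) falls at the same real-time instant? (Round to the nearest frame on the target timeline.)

frame 44215

Source frame index: (0×3600 + 30×60 + 44) × 25 + 3 = 46103.
Real time: 46103 / (25) = 46103/25 s.
Target frame: (46103/25) × (24000/1001) = 44258880/1001 ≈ 44214.665 → 44215.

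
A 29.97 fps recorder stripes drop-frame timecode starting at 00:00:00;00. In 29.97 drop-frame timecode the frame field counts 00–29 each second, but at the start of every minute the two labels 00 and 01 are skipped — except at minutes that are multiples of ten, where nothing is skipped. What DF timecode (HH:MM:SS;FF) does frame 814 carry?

00:00:27;04

Ten DF minutes hold 17982 frames, so frame 814 lies in block 0 (frames 0–17981) with 814 frames into that block.
The block's first minute is 1800 frames and the rest 1798 each; 814 frames reaches minute 0, so 0 × 18 + 0 × 2 = 0 labels have been skipped so far.
Adding those back, label number 814 + 0 = 814 at 30 labels/s is 27 s + 4 f = 0 h 0 min 27 s frame 4, i.e. 00:00:27;04.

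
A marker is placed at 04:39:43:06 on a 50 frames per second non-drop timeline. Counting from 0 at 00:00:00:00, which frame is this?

Total seconds to the label: (4 × 3600 + 39 × 60 + 43) = 16783.
Frame index = 16783 × 50 + 6 = 839156.

839156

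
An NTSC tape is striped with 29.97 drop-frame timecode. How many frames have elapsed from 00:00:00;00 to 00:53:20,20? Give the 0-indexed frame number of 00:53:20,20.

95924

As if non-drop at 30 labels/s: (0 × 3600 + 53 × 60 + 20) × 30 + 20 = 96020.
Minute boundaries passed: 53; those not divisible by 10: 53 − 5 = 48; dropped labels = 2 × 48 = 96.
Actual frame index = 96020 − 96 = 95924.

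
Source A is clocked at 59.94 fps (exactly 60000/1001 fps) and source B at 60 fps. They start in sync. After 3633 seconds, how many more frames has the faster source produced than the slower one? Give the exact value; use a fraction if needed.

31140/143 frames

A emits 60000/1001 × 3633 = 31140000/143 frames; B emits 60 × 3633 = 217980.
Difference = 31140/143 frames (≈ 217.7622); B is ahead of A.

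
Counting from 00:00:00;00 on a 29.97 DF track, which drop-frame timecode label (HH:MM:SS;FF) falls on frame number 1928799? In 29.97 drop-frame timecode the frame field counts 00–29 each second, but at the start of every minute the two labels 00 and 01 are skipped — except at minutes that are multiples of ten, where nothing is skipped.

Ten DF minutes hold 17982 frames, so frame 1928799 lies in block 107 (frames 1924074–1942055) with 4725 frames into that block.
The block's first minute is 1800 frames and the rest 1798 each; 4725 frames reaches minute 2, so 107 × 18 + 2 × 2 = 1930 labels have been skipped so far.
Adding those back, label number 1928799 + 1930 = 1930729 at 30 labels/s is 64357 s + 19 f = 17 h 52 min 37 s frame 19, i.e. 17:52:37;19.

17:52:37;19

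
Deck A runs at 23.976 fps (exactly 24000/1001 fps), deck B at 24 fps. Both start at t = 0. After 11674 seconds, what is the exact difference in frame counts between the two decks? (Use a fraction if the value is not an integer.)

A emits 24000/1001 × 11674 = 21552000/77 frames; B emits 24 × 11674 = 280176.
Difference = 21552/77 frames (≈ 279.8961); B is ahead of A.

21552/77 frames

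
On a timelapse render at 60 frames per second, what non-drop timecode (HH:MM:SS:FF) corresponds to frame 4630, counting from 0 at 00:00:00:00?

4630 ÷ 60 = 77 full seconds, remainder 10 frames.
77 s = 0 h 1 min 17 s.
Timecode: 00:01:17:10.

00:01:17:10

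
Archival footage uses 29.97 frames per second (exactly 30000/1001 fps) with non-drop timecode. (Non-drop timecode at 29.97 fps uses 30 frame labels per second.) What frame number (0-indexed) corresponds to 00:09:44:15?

Total seconds to the label: (0 × 3600 + 9 × 60 + 44) = 584.
Frame index = 584 × 30 + 15 = 17535.

17535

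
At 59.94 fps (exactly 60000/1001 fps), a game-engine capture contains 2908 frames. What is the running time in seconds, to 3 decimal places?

48.515 seconds

Running time = 2908 × 1001/60000 = 727727/15000 s ≈ 48.515 s.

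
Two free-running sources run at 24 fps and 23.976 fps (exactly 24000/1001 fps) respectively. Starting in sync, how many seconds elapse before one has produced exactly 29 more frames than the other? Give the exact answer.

29029/24 seconds

The gap grows by |24000/1001 − 24| = 24/1001 frames per second.
Time for a 29-frame gap: 29 ÷ (24/1001) = 29029/24 s.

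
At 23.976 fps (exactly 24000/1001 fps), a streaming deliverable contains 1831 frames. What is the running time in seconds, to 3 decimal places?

76.368 seconds

Running time = 1831 × 1001/24000 = 1832831/24000 s ≈ 76.368 s.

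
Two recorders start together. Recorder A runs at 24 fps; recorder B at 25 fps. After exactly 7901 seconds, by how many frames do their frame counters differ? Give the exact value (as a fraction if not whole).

A emits 24 × 7901 = 189624 frames; B emits 25 × 7901 = 197525.
Difference = 7901 frames; B is ahead of A.

7901 frames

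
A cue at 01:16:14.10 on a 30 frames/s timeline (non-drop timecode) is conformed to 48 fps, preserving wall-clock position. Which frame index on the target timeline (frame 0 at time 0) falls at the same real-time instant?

frame 219568

Source frame index: (1×3600 + 16×60 + 14) × 30 + 10 = 137230.
Real time: 137230 / (30) = 13723/3 s.
Target frame: (13723/3) × (48) = 219568.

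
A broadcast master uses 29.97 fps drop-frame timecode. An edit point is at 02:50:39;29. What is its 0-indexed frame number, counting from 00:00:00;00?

As if non-drop at 30 labels/s: (2 × 3600 + 50 × 60 + 39) × 30 + 29 = 307199.
Minute boundaries passed: 170; those not divisible by 10: 170 − 17 = 153; dropped labels = 2 × 153 = 306.
Actual frame index = 307199 − 306 = 306893.

306893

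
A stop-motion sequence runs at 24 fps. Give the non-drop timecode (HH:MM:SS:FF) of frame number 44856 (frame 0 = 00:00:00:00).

44856 ÷ 24 = 1869 full seconds, remainder 0 frames.
1869 s = 0 h 31 min 9 s.
Timecode: 00:31:09:00.

00:31:09:00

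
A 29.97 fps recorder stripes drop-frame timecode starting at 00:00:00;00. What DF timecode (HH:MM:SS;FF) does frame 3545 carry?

Ten DF minutes hold 17982 frames, so frame 3545 lies in block 0 (frames 0–17981) with 3545 frames into that block.
The block's first minute is 1800 frames and the rest 1798 each; 3545 frames reaches minute 1, so 0 × 18 + 1 × 2 = 2 labels have been skipped so far.
Adding those back, label number 3545 + 2 = 3547 at 30 labels/s is 118 s + 7 f = 0 h 1 min 58 s frame 7, i.e. 00:01:58;07.

00:01:58;07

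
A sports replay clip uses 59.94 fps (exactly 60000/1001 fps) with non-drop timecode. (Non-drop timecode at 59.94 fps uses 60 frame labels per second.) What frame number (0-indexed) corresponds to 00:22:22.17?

Total seconds to the label: (0 × 3600 + 22 × 60 + 22) = 1342.
Frame index = 1342 × 60 + 17 = 80537.

frame 80537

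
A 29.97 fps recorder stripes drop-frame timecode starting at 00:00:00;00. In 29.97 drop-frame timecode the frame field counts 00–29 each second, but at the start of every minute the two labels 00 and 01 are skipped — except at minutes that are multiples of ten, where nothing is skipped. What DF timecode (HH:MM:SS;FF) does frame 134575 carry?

Ten DF minutes hold 17982 frames, so frame 134575 lies in block 7 (frames 125874–143855) with 8701 frames into that block.
The block's first minute is 1800 frames and the rest 1798 each; 8701 frames reaches minute 4, so 7 × 18 + 4 × 2 = 134 labels have been skipped so far.
Adding those back, label number 134575 + 134 = 134709 at 30 labels/s is 4490 s + 9 f = 1 h 14 min 50 s frame 9, i.e. 01:14:50;09.

01:14:50;09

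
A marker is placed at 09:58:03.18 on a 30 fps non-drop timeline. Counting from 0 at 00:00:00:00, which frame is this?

Total seconds to the label: (9 × 3600 + 58 × 60 + 3) = 35883.
Frame index = 35883 × 30 + 18 = 1076508.

frame 1076508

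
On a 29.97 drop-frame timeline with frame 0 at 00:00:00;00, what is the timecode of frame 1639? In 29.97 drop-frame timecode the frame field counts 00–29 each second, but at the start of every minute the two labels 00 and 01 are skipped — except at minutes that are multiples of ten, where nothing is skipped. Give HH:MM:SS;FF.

Ten DF minutes hold 17982 frames, so frame 1639 lies in block 0 (frames 0–17981) with 1639 frames into that block.
The block's first minute is 1800 frames and the rest 1798 each; 1639 frames reaches minute 0, so 0 × 18 + 0 × 2 = 0 labels have been skipped so far.
Adding those back, label number 1639 + 0 = 1639 at 30 labels/s is 54 s + 19 f = 0 h 0 min 54 s frame 19, i.e. 00:00:54;19.

00:00:54;19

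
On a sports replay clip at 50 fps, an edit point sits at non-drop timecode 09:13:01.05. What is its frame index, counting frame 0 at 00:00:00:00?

1659055

Total seconds to the label: (9 × 3600 + 13 × 60 + 1) = 33181.
Frame index = 33181 × 50 + 5 = 1659055.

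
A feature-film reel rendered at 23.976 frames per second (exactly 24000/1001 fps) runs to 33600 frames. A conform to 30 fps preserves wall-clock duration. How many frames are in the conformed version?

Target frames = source frames × (target rate / source rate) = 33600 × (30)/(24000/1001) = 33600 × 1001/800 = 42042.

42042 frames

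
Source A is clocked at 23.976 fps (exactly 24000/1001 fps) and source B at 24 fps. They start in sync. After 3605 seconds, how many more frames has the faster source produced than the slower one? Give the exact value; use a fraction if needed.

12360/143 frames

A emits 24000/1001 × 3605 = 12360000/143 frames; B emits 24 × 3605 = 86520.
Difference = 12360/143 frames (≈ 86.4336); B is ahead of A.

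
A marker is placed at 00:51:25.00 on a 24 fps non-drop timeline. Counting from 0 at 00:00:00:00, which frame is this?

frame 74040

Total seconds to the label: (0 × 3600 + 51 × 60 + 25) = 3085.
Frame index = 3085 × 24 + 0 = 74040.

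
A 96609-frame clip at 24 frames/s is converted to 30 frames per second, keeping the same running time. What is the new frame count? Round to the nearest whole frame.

Frames at target rate = 96609 × (30) / (24) = 483045/4 ≈ 120761.250.
Nearest whole frame: 120761.

120761 frames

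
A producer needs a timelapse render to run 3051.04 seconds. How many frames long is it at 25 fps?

Frames = 3051.04 × 25 = 76276.

76276 frames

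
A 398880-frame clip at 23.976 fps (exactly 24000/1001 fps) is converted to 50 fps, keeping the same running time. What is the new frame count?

831831 frames

Target frames = source frames × (target rate / source rate) = 398880 × (50)/(24000/1001) = 398880 × 1001/480 = 831831.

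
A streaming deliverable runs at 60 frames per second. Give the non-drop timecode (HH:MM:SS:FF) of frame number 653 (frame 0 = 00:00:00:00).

653 ÷ 60 = 10 full seconds, remainder 53 frames.
10 s = 0 h 0 min 10 s.
Timecode: 00:00:10:53.

00:00:10:53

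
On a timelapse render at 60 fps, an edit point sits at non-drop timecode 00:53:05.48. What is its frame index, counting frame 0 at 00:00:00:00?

Total seconds to the label: (0 × 3600 + 53 × 60 + 5) = 3185.
Frame index = 3185 × 60 + 48 = 191148.

191148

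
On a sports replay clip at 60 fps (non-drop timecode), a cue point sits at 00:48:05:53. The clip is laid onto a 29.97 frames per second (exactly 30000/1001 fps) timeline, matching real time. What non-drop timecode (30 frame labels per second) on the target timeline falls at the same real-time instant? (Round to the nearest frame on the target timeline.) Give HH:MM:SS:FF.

00:48:03:00

Source frame index: (0×3600 + 48×60 + 5) × 60 + 53 = 173153.
Real time: 173153 / (60) = 173153/60 s.
Target frame: (173153/60) × (30000/1001) = 86576500/1001 ≈ 86490.010 → 86490.
At 30 labels/s: frame 86490 → 00:48:03:00.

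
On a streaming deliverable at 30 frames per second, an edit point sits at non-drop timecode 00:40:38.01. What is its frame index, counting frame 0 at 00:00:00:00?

73141

Total seconds to the label: (0 × 3600 + 40 × 60 + 38) = 2438.
Frame index = 2438 × 30 + 1 = 73141.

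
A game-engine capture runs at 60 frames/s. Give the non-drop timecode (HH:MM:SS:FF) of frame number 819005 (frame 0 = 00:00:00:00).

819005 ÷ 60 = 13650 full seconds, remainder 5 frames.
13650 s = 3 h 47 min 30 s.
Timecode: 03:47:30:05.

03:47:30:05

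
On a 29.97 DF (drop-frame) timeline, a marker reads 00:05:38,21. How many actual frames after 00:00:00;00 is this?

As if non-drop at 30 labels/s: (0 × 3600 + 5 × 60 + 38) × 30 + 21 = 10161.
Minute boundaries passed: 5; those not divisible by 10: 5 − 0 = 5; dropped labels = 2 × 5 = 10.
Actual frame index = 10161 − 10 = 10151.

10151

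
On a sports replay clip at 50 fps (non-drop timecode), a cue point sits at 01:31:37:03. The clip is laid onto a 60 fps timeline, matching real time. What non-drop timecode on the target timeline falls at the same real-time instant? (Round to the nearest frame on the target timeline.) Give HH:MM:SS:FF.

01:31:37:04

Source frame index: (1×3600 + 31×60 + 37) × 50 + 3 = 274853.
Real time: 274853 / (50) = 274853/50 s.
Target frame: (274853/50) × (60) = 1649118/5 ≈ 329823.600 → 329824.
At 60 labels/s: frame 329824 → 01:31:37:04.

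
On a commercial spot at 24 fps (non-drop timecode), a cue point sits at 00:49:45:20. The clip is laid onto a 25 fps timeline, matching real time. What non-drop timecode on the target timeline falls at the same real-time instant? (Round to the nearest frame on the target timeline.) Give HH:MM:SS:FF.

00:49:45:21

Source frame index: (0×3600 + 49×60 + 45) × 24 + 20 = 71660.
Real time: 71660 / (24) = 17915/6 s.
Target frame: (17915/6) × (25) = 447875/6 ≈ 74645.833 → 74646.
At 25 labels/s: frame 74646 → 00:49:45:21.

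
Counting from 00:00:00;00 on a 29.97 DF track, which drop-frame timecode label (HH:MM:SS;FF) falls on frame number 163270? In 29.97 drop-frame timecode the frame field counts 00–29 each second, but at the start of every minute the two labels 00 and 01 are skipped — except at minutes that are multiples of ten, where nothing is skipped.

01:30:47;22

Ten DF minutes hold 17982 frames, so frame 163270 lies in block 9 (frames 161838–179819) with 1432 frames into that block.
The block's first minute is 1800 frames and the rest 1798 each; 1432 frames reaches minute 0, so 9 × 18 + 0 × 2 = 162 labels have been skipped so far.
Adding those back, label number 163270 + 162 = 163432 at 30 labels/s is 5447 s + 22 f = 1 h 30 min 47 s frame 22, i.e. 01:30:47;22.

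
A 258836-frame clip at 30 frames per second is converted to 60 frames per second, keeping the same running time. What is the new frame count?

Target frames = source frames × (target rate / source rate) = 258836 × (60)/(30) = 258836 × 2 = 517672.

517672 frames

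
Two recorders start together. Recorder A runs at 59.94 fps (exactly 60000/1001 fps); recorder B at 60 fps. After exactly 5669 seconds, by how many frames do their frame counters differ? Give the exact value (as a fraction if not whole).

340140/1001 frames

A emits 60000/1001 × 5669 = 340140000/1001 frames; B emits 60 × 5669 = 340140.
Difference = 340140/1001 frames (≈ 339.8002); B is ahead of A.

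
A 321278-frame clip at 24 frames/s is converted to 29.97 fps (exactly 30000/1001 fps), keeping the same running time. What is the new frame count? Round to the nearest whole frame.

Frames at target rate = 321278 × (30000/1001) / (24) = 401597500/1001 ≈ 401196.304.
Nearest whole frame: 401196.

401196 frames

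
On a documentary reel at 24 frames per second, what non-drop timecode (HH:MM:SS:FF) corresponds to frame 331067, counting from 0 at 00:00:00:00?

03:49:54:11

331067 ÷ 24 = 13794 full seconds, remainder 11 frames.
13794 s = 3 h 49 min 54 s.
Timecode: 03:49:54:11.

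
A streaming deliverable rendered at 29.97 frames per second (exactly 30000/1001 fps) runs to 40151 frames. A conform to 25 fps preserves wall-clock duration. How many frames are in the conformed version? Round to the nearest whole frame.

Frames at target rate = 40151 × (25) / (30000/1001) = 40191151/1200 ≈ 33492.626.
Nearest whole frame: 33493.

33493 frames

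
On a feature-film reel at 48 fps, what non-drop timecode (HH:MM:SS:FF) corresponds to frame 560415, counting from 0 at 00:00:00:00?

03:14:35:15

560415 ÷ 48 = 11675 full seconds, remainder 15 frames.
11675 s = 3 h 14 min 35 s.
Timecode: 03:14:35:15.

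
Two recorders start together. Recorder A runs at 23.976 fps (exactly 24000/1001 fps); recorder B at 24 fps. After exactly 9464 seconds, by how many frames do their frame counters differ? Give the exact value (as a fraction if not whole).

A emits 24000/1001 × 9464 = 2496000/11 frames; B emits 24 × 9464 = 227136.
Difference = 2496/11 frames (≈ 226.9091); B is ahead of A.

2496/11 frames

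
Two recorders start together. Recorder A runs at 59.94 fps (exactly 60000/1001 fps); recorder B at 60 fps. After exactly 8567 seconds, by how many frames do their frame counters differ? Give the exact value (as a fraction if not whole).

39540/77 frames

A emits 60000/1001 × 8567 = 39540000/77 frames; B emits 60 × 8567 = 514020.
Difference = 39540/77 frames (≈ 513.5065); B is ahead of A.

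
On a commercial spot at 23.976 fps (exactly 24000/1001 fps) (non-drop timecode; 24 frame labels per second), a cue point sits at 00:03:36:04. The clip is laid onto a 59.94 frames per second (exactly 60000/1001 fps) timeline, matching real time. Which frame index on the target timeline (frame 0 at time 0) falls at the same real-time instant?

Source frame index: (0×3600 + 3×60 + 36) × 24 + 4 = 5188.
Real time: 5188 / (24000/1001) = 1298297/6000 s.
Target frame: (1298297/6000) × (60000/1001) = 12970.

frame 12970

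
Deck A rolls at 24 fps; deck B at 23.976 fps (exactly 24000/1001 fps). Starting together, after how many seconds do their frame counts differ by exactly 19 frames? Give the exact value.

19019/24 seconds

The gap grows by |24000/1001 − 24| = 24/1001 frames per second.
Time for a 19-frame gap: 19 ÷ (24/1001) = 19019/24 s.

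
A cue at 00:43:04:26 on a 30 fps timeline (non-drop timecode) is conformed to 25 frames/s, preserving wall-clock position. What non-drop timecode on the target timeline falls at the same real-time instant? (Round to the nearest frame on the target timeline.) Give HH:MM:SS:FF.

00:43:04:22

Source frame index: (0×3600 + 43×60 + 4) × 30 + 26 = 77546.
Real time: 77546 / (30) = 38773/15 s.
Target frame: (38773/15) × (25) = 193865/3 ≈ 64621.667 → 64622.
At 25 labels/s: frame 64622 → 00:43:04:22.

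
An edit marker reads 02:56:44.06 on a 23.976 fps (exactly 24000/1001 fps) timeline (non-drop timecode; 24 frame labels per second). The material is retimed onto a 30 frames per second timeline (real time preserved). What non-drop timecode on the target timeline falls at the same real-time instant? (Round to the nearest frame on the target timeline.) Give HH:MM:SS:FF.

Source frame index: (2×3600 + 56×60 + 44) × 24 + 6 = 254502.
Real time: 254502 / (24000/1001) = 42459417/4000 s.
Target frame: (42459417/4000) × (30) = 127378251/400 ≈ 318445.628 → 318446.
At 30 labels/s: frame 318446 → 02:56:54:26.

02:56:54:26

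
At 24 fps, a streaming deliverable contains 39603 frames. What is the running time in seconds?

1650.125 seconds

Running time = 39603 / (24) = 1650.125 s.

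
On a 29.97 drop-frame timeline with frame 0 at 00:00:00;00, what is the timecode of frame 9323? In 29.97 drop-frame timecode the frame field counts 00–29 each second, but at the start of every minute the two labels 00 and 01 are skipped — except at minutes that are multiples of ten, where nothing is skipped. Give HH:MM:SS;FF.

00:05:11;03

Ten DF minutes hold 17982 frames, so frame 9323 lies in block 0 (frames 0–17981) with 9323 frames into that block.
The block's first minute is 1800 frames and the rest 1798 each; 9323 frames reaches minute 5, so 0 × 18 + 5 × 2 = 10 labels have been skipped so far.
Adding those back, label number 9323 + 10 = 9333 at 30 labels/s is 311 s + 3 f = 0 h 5 min 11 s frame 3, i.e. 00:05:11;03.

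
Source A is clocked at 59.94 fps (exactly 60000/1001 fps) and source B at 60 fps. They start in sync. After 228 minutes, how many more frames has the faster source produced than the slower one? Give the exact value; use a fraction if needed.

820800/1001 frames

228 min = 13680 s.
A emits 60000/1001 × 13680 = 820800000/1001 frames; B emits 60 × 13680 = 820800.
Difference = 820800/1001 frames (≈ 819.9800); B is ahead of A.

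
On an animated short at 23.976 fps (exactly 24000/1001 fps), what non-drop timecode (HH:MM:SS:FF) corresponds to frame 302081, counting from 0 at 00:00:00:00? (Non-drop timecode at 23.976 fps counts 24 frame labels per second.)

302081 ÷ 24 = 12586 full seconds, remainder 17 frames.
12586 s = 3 h 29 min 46 s.
Timecode: 03:29:46:17.

03:29:46:17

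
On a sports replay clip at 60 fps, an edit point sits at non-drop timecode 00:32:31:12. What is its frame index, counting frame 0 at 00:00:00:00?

frame 117072

Total seconds to the label: (0 × 3600 + 32 × 60 + 31) = 1951.
Frame index = 1951 × 60 + 12 = 117072.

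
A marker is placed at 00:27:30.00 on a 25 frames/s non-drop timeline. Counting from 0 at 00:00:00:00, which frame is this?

frame 41250

Total seconds to the label: (0 × 3600 + 27 × 60 + 30) = 1650.
Frame index = 1650 × 25 + 0 = 41250.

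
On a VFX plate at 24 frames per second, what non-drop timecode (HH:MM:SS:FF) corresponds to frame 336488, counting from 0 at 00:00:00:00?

03:53:40:08

336488 ÷ 24 = 14020 full seconds, remainder 8 frames.
14020 s = 3 h 53 min 40 s.
Timecode: 03:53:40:08.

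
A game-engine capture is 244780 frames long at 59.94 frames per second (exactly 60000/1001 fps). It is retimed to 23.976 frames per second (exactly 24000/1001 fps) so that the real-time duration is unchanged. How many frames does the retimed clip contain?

97912 frames

Target frames = source frames × (target rate / source rate) = 244780 × (24000/1001)/(60000/1001) = 244780 × 2/5 = 97912.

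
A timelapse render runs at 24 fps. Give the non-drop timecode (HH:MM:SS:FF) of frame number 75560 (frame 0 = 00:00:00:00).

00:52:28:08

75560 ÷ 24 = 3148 full seconds, remainder 8 frames.
3148 s = 0 h 52 min 28 s.
Timecode: 00:52:28:08.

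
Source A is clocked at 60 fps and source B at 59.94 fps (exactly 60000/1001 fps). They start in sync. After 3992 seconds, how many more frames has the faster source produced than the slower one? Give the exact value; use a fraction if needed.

A emits 60 × 3992 = 239520 frames; B emits 60000/1001 × 3992 = 239520000/1001.
Difference = 239520/1001 frames (≈ 239.2807); B is behind A.

239520/1001 frames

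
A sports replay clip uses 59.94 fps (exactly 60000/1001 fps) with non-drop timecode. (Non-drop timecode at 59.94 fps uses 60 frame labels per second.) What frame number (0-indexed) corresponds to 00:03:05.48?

Total seconds to the label: (0 × 3600 + 3 × 60 + 5) = 185.
Frame index = 185 × 60 + 48 = 11148.

frame 11148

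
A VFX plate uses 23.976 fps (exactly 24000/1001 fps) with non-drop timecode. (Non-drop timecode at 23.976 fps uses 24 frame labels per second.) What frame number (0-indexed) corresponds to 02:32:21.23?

Total seconds to the label: (2 × 3600 + 32 × 60 + 21) = 9141.
Frame index = 9141 × 24 + 23 = 219407.

219407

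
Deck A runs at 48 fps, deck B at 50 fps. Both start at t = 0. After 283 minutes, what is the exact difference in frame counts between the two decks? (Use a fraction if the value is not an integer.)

283 min = 16980 s.
A emits 48 × 16980 = 815040 frames; B emits 50 × 16980 = 849000.
Difference = 33960 frames; B is ahead of A.

33960 frames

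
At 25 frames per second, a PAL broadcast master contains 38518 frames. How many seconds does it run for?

1540.72 seconds

Running time = 38518 / (25) = 1540.72 s.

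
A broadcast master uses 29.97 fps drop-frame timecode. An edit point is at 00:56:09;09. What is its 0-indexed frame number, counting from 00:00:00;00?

100977

Complete 10-minute blocks: 5, each 17982 frames → 89910.
Remaining 6 whole minutes in the current block: 1800 + 5 × 1798 = 10790 frames.
Within the current minute: 9 × 30 + 9 − 2 = 277 (labels ;00/;01 skipped at this minute). Total = 89910 + 10790 + 277 = 100977.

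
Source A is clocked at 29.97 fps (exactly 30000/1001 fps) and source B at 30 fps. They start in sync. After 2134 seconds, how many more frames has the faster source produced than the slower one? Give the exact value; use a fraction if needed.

5820/91 frames

A emits 30000/1001 × 2134 = 5820000/91 frames; B emits 30 × 2134 = 64020.
Difference = 5820/91 frames (≈ 63.9560); B is ahead of A.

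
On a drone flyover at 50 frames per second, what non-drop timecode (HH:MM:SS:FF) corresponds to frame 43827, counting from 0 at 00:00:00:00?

43827 ÷ 50 = 876 full seconds, remainder 27 frames.
876 s = 0 h 14 min 36 s.
Timecode: 00:14:36:27.

00:14:36:27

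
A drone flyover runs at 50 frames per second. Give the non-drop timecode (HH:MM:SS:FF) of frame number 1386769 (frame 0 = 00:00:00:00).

1386769 ÷ 50 = 27735 full seconds, remainder 19 frames.
27735 s = 7 h 42 min 15 s.
Timecode: 07:42:15:19.

07:42:15:19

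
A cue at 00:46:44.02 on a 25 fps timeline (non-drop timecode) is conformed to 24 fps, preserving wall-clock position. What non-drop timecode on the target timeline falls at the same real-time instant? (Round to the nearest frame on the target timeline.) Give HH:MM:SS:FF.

Source frame index: (0×3600 + 46×60 + 44) × 25 + 2 = 70102.
Real time: 70102 / (25) = 70102/25 s.
Target frame: (70102/25) × (24) = 1682448/25 ≈ 67297.920 → 67298.
At 24 labels/s: frame 67298 → 00:46:44:02.

00:46:44:02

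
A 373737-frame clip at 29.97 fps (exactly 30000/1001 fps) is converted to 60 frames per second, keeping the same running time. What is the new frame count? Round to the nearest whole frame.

748221 frames

Frames at target rate = 373737 × (60) / (30000/1001) = 374110737/500 ≈ 748221.474.
Nearest whole frame: 748221.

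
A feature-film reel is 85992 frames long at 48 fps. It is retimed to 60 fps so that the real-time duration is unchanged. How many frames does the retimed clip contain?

Target frames = source frames × (target rate / source rate) = 85992 × (60)/(48) = 85992 × 5/4 = 107490.

107490 frames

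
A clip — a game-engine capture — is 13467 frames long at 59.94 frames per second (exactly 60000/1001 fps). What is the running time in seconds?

224.67445 seconds

Running time = 13467 / (60000/1001) = 224.67445 s.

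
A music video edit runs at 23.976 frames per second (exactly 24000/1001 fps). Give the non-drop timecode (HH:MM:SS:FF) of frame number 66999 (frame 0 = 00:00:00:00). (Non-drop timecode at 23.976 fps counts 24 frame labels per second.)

00:46:31:15

66999 ÷ 24 = 2791 full seconds, remainder 15 frames.
2791 s = 0 h 46 min 31 s.
Timecode: 00:46:31:15.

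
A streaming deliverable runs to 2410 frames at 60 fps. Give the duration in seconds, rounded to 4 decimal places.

Running time = 2410 × 1/60 = 241/6 s ≈ 40.1667 s.

40.1667 seconds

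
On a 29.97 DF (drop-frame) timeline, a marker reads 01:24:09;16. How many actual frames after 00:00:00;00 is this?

151334

As if non-drop at 30 labels/s: (1 × 3600 + 24 × 60 + 9) × 30 + 16 = 151486.
Minute boundaries passed: 84; those not divisible by 10: 84 − 8 = 76; dropped labels = 2 × 76 = 152.
Actual frame index = 151486 − 152 = 151334.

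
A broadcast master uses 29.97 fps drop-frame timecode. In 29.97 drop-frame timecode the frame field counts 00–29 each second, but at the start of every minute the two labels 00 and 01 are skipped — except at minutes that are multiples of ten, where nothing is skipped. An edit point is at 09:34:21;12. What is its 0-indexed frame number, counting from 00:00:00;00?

1032808

Complete 10-minute blocks: 57, each 17982 frames → 1024974.
Remaining 4 whole minutes in the current block: 1800 + 3 × 1798 = 7194 frames.
Within the current minute: 21 × 30 + 12 − 2 = 640 (labels ;00/;01 skipped at this minute). Total = 1024974 + 7194 + 640 = 1032808.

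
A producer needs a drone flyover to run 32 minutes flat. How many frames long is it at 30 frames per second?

32 min = 1920 s.
Frames = 1920 × 30 = 57600.

57600 frames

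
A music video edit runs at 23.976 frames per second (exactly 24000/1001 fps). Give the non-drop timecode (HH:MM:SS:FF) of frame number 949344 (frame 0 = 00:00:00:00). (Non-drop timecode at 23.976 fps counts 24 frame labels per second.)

10:59:16:00

949344 ÷ 24 = 39556 full seconds, remainder 0 frames.
39556 s = 10 h 59 min 16 s.
Timecode: 10:59:16:00.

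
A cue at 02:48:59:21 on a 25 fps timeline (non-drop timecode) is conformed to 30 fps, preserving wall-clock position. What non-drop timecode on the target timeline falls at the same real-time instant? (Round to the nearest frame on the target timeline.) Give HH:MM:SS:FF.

02:48:59:25

Source frame index: (2×3600 + 48×60 + 59) × 25 + 21 = 253496.
Real time: 253496 / (25) = 253496/25 s.
Target frame: (253496/25) × (30) = 1520976/5 ≈ 304195.200 → 304195.
At 30 labels/s: frame 304195 → 02:48:59:25.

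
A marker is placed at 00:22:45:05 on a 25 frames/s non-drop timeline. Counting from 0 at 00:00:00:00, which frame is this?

frame 34130

Total seconds to the label: (0 × 3600 + 22 × 60 + 45) = 1365.
Frame index = 1365 × 25 + 5 = 34130.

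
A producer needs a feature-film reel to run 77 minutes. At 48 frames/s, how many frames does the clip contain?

221760 frames

77 min = 4620 s.
Frames = 4620 × 48 = 221760.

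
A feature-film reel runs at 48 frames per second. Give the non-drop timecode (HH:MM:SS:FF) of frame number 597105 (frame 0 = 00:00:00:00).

03:27:19:33

597105 ÷ 48 = 12439 full seconds, remainder 33 frames.
12439 s = 3 h 27 min 19 s.
Timecode: 03:27:19:33.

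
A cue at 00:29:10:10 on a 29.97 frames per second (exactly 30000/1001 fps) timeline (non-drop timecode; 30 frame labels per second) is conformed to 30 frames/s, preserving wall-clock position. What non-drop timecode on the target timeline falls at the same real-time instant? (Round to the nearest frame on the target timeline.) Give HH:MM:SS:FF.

Source frame index: (0×3600 + 29×60 + 10) × 30 + 10 = 52510.
Real time: 52510 / (30000/1001) = 5256251/3000 s.
Target frame: (5256251/3000) × (30) = 5256251/100 ≈ 52562.510 → 52563.
At 30 labels/s: frame 52563 → 00:29:12:03.

00:29:12:03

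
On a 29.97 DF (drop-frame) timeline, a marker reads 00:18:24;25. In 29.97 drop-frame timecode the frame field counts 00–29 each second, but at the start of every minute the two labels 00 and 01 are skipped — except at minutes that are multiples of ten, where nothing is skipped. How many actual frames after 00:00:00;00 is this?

33111

As if non-drop at 30 labels/s: (0 × 3600 + 18 × 60 + 24) × 30 + 25 = 33145.
Minute boundaries passed: 18; those not divisible by 10: 18 − 1 = 17; dropped labels = 2 × 17 = 34.
Actual frame index = 33145 − 34 = 33111.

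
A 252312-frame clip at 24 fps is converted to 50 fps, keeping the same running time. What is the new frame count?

525650 frames

Target frames = source frames × (target rate / source rate) = 252312 × (50)/(24) = 252312 × 25/12 = 525650.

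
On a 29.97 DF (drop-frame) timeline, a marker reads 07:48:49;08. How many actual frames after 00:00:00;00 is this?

Complete 10-minute blocks: 46, each 17982 frames → 827172.
Remaining 8 whole minutes in the current block: 1800 + 7 × 1798 = 14386 frames.
Within the current minute: 49 × 30 + 8 − 2 = 1476 (labels ;00/;01 skipped at this minute). Total = 827172 + 14386 + 1476 = 843034.

843034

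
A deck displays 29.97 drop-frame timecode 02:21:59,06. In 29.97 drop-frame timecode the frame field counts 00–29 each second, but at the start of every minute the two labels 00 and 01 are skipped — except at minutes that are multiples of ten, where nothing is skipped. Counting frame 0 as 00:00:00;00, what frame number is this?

255322

As if non-drop at 30 labels/s: (2 × 3600 + 21 × 60 + 59) × 30 + 6 = 255576.
Minute boundaries passed: 141; those not divisible by 10: 141 − 14 = 127; dropped labels = 2 × 127 = 254.
Actual frame index = 255576 − 254 = 255322.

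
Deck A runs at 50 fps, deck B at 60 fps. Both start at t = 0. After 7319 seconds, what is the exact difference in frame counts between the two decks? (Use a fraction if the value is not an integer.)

73190 frames

A emits 50 × 7319 = 365950 frames; B emits 60 × 7319 = 439140.
Difference = 73190 frames; B is ahead of A.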